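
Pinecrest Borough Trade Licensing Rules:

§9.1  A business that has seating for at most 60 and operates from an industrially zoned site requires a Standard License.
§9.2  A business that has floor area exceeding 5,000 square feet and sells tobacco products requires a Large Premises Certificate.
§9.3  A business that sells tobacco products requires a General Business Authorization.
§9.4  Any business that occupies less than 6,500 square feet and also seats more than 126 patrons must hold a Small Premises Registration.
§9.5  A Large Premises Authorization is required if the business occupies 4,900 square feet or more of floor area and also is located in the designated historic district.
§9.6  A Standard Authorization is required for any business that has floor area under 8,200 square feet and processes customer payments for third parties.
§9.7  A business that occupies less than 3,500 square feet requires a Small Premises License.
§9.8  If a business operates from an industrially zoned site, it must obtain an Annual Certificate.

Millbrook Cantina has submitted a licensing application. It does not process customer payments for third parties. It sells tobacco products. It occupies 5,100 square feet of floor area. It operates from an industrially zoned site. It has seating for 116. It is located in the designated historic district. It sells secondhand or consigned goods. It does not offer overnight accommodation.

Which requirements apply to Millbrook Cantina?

Annual Certificate, General Business Authorization, Large Premises Authorization, Large Premises Certificate

§9.1 seating 116 > 60; operates from an industrially zoned site → Standard License not required.
§9.2 floor area 5,100 square feet > 5,000 square feet; sells tobacco products → Large Premises Certificate required.
§9.3 sells tobacco products → General Business Authorization required.
§9.4 floor area 5,100 square feet < 6,500 square feet; seating 116 ≤ 126 → Small Premises Registration not required.
§9.5 floor area 5,100 square feet ≥ 4,900 square feet; is located in the designated historic district → Large Premises Authorization required.
§9.6 floor area 5,100 square feet < 8,200 square feet; does not process customer payments for third parties → Standard Authorization not required.
§9.7 floor area 5,100 square feet ≥ 3,500 square feet → Small Premises License not required.
§9.8 operates from an industrially zoned site → Annual Certificate required.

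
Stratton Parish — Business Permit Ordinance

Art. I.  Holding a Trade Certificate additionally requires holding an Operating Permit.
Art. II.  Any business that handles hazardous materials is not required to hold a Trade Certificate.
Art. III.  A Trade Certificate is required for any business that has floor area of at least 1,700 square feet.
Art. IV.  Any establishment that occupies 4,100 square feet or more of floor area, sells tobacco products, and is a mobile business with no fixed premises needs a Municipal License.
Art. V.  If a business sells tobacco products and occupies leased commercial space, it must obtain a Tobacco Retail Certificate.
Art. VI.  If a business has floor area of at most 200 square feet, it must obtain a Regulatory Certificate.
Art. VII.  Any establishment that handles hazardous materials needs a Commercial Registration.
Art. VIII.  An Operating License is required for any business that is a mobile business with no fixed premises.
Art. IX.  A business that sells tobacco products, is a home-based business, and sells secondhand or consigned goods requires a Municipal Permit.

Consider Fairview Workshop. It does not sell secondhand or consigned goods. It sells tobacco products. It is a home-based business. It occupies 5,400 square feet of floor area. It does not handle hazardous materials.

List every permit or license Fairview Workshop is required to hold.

Operating Permit, Trade Certificate

Art. I. Trade Certificate is required → Operating Permit also required.
Art. II. does not handle hazardous materials → Trade Certificate exemption does not apply.
Art. III. floor area 5,400 square feet ≥ 1,700 square feet → Trade Certificate required.
Art. IV. floor area 5,400 square feet ≥ 4,100 square feet; sells tobacco products; is a home-based business (not: is a mobile business with no fixed premises) → Municipal License not required.
Art. V. sells tobacco products; is a home-based business (not: occupies leased commercial space) → Tobacco Retail Certificate not required.
Art. VI. floor area 5,400 square feet > 200 square feet → Regulatory Certificate not required.
Art. VII. does not handle hazardous materials → Commercial Registration not required.
Art. VIII. is a home-based business (not: is a mobile business with no fixed premises) → Operating License not required.
Art. IX. sells tobacco products; is a home-based business; does not sell secondhand or consigned goods → Municipal Permit not required.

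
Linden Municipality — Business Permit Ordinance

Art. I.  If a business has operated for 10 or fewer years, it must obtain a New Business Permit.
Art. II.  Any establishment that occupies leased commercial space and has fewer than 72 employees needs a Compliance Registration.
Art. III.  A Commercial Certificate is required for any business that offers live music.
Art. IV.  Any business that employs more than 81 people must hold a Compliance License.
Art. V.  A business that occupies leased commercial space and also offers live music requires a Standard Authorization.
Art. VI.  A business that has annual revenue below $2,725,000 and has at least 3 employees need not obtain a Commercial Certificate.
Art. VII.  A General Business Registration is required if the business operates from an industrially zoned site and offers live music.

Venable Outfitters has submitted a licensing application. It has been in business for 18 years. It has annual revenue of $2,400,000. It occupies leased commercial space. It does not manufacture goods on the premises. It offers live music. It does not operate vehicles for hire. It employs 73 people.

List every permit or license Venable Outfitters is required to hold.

Standard Authorization

Art. I. years in business 18 > 10 → New Business Permit not required.
Art. II. occupies leased commercial space; employees 73 ≥ 72 → Compliance Registration not required.
Art. III. offers live music → Commercial Certificate required.
Art. IV. employees 73 ≤ 81 → Compliance License not required.
Art. V. occupies leased commercial space; offers live music → Standard Authorization required.
Art. VI. revenue $2,400,000 < $2,725,000; employees 73 ≥ 3 → exempt from Commercial Certificate.
Art. VII. occupies leased commercial space (not: operates from an industrially zoned site); offers live music → General Business Registration not required.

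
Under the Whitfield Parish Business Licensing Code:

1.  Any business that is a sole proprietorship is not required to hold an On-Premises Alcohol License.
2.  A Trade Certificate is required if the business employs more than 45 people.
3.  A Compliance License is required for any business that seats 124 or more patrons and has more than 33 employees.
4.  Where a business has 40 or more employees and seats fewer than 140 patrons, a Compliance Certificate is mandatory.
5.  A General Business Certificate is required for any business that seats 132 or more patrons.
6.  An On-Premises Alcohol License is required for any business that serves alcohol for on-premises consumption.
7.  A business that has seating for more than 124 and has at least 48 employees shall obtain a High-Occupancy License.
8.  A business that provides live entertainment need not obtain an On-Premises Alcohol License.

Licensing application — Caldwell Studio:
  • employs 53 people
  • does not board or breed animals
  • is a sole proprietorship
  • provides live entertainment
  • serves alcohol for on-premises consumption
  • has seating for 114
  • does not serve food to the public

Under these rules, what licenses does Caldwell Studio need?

1. is a sole proprietorship → exempt from On-Premises Alcohol License.
2. employees 53 > 45 → Trade Certificate required.
3. seating 114 < 124; employees 53 > 33 → Compliance License not required.
4. employees 53 ≥ 40; seating 114 < 140 → Compliance Certificate required.
5. seating 114 < 132 → General Business Certificate not required.
6. serves alcohol for on-premises consumption → On-Premises Alcohol License required.
7. seating 114 ≤ 124; employees 53 ≥ 48 → High-Occupancy License not required.
8. provides live entertainment → exempt from On-Premises Alcohol License.

Compliance Certificate, Trade Certificate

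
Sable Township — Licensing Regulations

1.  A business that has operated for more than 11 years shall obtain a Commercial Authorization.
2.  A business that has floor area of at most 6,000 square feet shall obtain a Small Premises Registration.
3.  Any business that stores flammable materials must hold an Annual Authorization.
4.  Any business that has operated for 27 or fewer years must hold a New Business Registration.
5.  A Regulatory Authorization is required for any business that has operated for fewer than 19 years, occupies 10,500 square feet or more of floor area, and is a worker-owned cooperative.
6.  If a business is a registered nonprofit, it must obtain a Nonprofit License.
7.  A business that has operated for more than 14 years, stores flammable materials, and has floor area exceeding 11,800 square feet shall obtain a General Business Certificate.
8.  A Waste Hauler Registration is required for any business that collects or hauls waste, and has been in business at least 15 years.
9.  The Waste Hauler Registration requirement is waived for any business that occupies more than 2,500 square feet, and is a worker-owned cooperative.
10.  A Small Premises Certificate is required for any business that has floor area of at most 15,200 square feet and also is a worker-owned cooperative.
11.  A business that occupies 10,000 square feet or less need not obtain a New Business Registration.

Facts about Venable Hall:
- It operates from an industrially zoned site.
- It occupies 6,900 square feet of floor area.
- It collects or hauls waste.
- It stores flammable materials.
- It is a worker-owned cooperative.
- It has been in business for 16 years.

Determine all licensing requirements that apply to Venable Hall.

Annual Authorization, Commercial Authorization, Small Premises Certificate

1. years in business 16 > 11 → Commercial Authorization required.
2. floor area 6,900 square feet > 6,000 square feet → Small Premises Registration not required.
3. stores flammable materials → Annual Authorization required.
4. years in business 16 ≤ 27 → New Business Registration required.
5. years in business 16 < 19; floor area 6,900 square feet < 10,500 square feet; is a worker-owned cooperative → Regulatory Authorization not required.
6. is a worker-owned cooperative (not: is a registered nonprofit) → Nonprofit License not required.
7. years in business 16 > 14; stores flammable materials; floor area 6,900 square feet ≤ 11,800 square feet → General Business Certificate not required.
8. collects or hauls waste; years in business 16 ≥ 15 → Waste Hauler Registration required.
9. floor area 6,900 square feet > 2,500 square feet; is a worker-owned cooperative → exempt from Waste Hauler Registration.
10. floor area 6,900 square feet ≤ 15,200 square feet; is a worker-owned cooperative → Small Premises Certificate required.
11. floor area 6,900 square feet ≤ 10,000 square feet → exempt from New Business Registration.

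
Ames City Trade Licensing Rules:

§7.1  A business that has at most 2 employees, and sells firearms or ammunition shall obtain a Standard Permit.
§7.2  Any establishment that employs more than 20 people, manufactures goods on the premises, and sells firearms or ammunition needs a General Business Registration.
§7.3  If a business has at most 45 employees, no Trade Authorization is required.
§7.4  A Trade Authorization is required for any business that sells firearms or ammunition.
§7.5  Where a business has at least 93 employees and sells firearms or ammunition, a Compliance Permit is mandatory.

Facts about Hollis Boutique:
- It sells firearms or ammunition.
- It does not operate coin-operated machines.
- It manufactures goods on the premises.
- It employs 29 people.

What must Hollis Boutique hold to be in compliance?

General Business Registration

§7.1 employees 29 > 2; sells firearms or ammunition → Standard Permit not required.
§7.2 employees 29 > 20; manufactures goods on the premises; sells firearms or ammunition → General Business Registration required.
§7.3 employees 29 ≤ 45 → exempt from Trade Authorization.
§7.4 sells firearms or ammunition → Trade Authorization required.
§7.5 employees 29 < 93; sells firearms or ammunition → Compliance Permit not required.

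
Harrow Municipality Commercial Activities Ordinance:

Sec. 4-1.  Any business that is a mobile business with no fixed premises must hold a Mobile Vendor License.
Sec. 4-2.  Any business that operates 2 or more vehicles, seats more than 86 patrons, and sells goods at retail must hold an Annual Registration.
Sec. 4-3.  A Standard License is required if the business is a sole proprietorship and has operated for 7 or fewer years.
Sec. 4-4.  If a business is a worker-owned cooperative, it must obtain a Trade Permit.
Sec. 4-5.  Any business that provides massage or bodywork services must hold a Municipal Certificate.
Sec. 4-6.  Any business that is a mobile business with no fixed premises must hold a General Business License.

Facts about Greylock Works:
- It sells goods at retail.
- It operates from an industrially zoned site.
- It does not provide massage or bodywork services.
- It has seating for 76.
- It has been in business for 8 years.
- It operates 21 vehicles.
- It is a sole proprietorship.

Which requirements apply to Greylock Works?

None

Sec. 4-1. operates from an industrially zoned site (not: is a mobile business with no fixed premises) → Mobile Vendor License not required.
Sec. 4-2. vehicles 21 ≥ 2; seating 76 ≤ 86; sells goods at retail → Annual Registration not required.
Sec. 4-3. is a sole proprietorship; years in business 8 > 7 → Standard License not required.
Sec. 4-4. is a sole proprietorship (not: is a worker-owned cooperative) → Trade Permit not required.
Sec. 4-5. does not provide massage or bodywork services → Municipal Certificate not required.
Sec. 4-6. operates from an industrially zoned site (not: is a mobile business with no fixed premises) → General Business License not required.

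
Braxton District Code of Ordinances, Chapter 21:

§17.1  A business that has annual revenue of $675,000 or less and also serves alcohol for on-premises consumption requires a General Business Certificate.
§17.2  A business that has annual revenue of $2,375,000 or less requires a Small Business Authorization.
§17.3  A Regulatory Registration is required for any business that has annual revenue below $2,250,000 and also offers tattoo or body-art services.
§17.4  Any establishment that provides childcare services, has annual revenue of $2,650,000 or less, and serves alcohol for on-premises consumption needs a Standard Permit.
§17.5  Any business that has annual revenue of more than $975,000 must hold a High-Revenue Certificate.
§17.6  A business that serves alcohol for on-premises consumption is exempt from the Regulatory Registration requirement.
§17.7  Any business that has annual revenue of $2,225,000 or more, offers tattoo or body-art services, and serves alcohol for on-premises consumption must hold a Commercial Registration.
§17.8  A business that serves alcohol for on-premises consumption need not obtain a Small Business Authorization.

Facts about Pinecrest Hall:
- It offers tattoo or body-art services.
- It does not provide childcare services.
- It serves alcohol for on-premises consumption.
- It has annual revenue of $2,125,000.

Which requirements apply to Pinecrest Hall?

High-Revenue Certificate

§17.1 revenue $2,125,000 > $675,000; serves alcohol for on-premises consumption → General Business Certificate not required.
§17.2 revenue $2,125,000 ≤ $2,375,000 → Small Business Authorization required.
§17.3 revenue $2,125,000 < $2,250,000; offers tattoo or body-art services → Regulatory Registration required.
§17.4 does not provide childcare services; revenue $2,125,000 ≤ $2,650,000; serves alcohol for on-premises consumption → Standard Permit not required.
§17.5 revenue $2,125,000 > $975,000 → High-Revenue Certificate required.
§17.6 serves alcohol for on-premises consumption → exempt from Regulatory Registration.
§17.7 revenue $2,125,000 < $2,225,000; offers tattoo or body-art services; serves alcohol for on-premises consumption → Commercial Registration not required.
§17.8 serves alcohol for on-premises consumption → exempt from Small Business Authorization.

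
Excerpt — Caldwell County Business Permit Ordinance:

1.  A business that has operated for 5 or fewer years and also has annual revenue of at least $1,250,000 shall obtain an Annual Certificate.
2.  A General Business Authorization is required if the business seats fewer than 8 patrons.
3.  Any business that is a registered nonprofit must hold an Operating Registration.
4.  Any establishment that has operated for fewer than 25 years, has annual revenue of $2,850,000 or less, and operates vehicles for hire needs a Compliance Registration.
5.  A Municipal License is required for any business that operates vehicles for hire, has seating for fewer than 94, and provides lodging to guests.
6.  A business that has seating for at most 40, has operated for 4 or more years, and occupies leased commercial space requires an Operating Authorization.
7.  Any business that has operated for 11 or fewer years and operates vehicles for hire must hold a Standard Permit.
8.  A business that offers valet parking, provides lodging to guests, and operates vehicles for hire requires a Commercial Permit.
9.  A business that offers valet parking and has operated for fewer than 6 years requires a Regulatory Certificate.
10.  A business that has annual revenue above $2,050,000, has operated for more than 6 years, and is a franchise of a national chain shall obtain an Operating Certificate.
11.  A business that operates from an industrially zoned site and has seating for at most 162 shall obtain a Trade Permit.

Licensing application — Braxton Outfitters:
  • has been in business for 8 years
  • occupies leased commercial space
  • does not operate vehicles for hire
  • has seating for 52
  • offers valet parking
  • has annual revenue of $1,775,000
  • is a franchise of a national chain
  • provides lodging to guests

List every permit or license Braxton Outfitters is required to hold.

None

1. years in business 8 > 5; revenue $1,775,000 ≥ $1,250,000 → Annual Certificate not required.
2. seating 52 ≥ 8 → General Business Authorization not required.
3. is a franchise of a national chain (not: is a registered nonprofit) → Operating Registration not required.
4. years in business 8 < 25; revenue $1,775,000 ≤ $2,850,000; does not operate vehicles for hire → Compliance Registration not required.
5. does not operate vehicles for hire; seating 52 < 94; provides lodging to guests → Municipal License not required.
6. seating 52 > 40; years in business 8 ≥ 4; occupies leased commercial space → Operating Authorization not required.
7. years in business 8 ≤ 11; does not operate vehicles for hire → Standard Permit not required.
8. offers valet parking; provides lodging to guests; does not operate vehicles for hire → Commercial Permit not required.
9. offers valet parking; years in business 8 ≥ 6 → Regulatory Certificate not required.
10. revenue $1,775,000 ≤ $2,050,000; years in business 8 > 6; is a franchise of a national chain → Operating Certificate not required.
11. occupies leased commercial space (not: operates from an industrially zoned site); seating 52 ≤ 162 → Trade Permit not required.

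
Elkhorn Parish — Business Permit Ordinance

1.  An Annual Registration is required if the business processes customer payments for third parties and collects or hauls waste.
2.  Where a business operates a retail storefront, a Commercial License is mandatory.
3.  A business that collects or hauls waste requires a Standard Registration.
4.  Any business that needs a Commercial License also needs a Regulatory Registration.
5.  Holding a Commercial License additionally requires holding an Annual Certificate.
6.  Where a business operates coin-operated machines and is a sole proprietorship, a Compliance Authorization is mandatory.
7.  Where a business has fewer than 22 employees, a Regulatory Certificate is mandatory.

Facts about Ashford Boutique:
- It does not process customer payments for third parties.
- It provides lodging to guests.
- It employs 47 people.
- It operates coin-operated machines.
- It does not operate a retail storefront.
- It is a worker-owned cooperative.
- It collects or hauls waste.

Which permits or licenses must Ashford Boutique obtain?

Standard Registration

1. does not process customer payments for third parties; collects or hauls waste → Annual Registration not required.
2. does not operate a retail storefront → Commercial License not required.
3. collects or hauls waste → Standard Registration required.
4. Commercial License is not required → no effect.
5. Commercial License is not required → no effect.
6. operates coin-operated machines; is a worker-owned cooperative (not: is a sole proprietorship) → Compliance Authorization not required.
7. employees 47 ≥ 22 → Regulatory Certificate not required.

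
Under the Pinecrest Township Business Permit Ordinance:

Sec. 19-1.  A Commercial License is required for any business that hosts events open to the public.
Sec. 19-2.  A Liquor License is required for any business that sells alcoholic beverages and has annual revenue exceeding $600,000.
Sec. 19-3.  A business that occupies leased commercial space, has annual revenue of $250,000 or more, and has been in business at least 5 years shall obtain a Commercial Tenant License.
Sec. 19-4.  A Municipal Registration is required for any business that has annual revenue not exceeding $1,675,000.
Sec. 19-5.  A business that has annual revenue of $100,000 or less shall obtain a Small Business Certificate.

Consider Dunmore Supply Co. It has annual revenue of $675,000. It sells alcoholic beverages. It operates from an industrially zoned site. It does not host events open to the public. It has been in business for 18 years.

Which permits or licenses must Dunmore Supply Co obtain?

Liquor License, Municipal Registration

Sec. 19-1. does not host events open to the public → Commercial License not required.
Sec. 19-2. sells alcoholic beverages; revenue $675,000 > $600,000 → Liquor License required.
Sec. 19-3. operates from an industrially zoned site (not: occupies leased commercial space); revenue $675,000 ≥ $250,000; years in business 18 ≥ 5 → Commercial Tenant License not required.
Sec. 19-4. revenue $675,000 ≤ $1,675,000 → Municipal Registration required.
Sec. 19-5. revenue $675,000 > $100,000 → Small Business Certificate not required.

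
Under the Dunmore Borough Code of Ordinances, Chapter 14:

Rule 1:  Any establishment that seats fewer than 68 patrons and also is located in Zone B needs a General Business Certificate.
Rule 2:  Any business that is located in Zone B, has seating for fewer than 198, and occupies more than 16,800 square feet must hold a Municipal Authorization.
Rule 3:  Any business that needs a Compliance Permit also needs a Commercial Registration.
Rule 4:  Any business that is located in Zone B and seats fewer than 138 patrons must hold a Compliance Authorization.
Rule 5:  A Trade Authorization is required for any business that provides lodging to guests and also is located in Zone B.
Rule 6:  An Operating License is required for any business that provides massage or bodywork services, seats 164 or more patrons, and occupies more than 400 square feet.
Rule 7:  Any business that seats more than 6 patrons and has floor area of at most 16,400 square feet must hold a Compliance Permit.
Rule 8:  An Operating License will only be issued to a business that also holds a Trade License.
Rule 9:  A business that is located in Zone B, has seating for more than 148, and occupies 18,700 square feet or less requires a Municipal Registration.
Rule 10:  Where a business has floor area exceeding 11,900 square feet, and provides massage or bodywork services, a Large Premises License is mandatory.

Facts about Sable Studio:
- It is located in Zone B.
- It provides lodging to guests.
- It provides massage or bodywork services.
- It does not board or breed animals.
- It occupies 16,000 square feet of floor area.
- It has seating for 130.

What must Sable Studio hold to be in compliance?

Rule 1: seating 130 ≥ 68; is located in Zone B → General Business Certificate not required.
Rule 2: is located in Zone B; seating 130 < 198; floor area 16,000 square feet ≤ 16,800 square feet → Municipal Authorization not required.
Rule 3: Compliance Permit is required → Commercial Registration also required.
Rule 4: is located in Zone B; seating 130 < 138 → Compliance Authorization required.
Rule 5: provides lodging to guests; is located in Zone B → Trade Authorization required.
Rule 6: provides massage or bodywork services; seating 130 < 164; floor area 16,000 square feet > 400 square feet → Operating License not required.
Rule 7: seating 130 > 6; floor area 16,000 square feet ≤ 16,400 square feet → Compliance Permit required.
Rule 8: Operating License is not required → no effect.
Rule 9: is located in Zone B; seating 130 ≤ 148; floor area 16,000 square feet ≤ 18,700 square feet → Municipal Registration not required.
Rule 10: floor area 16,000 square feet > 11,900 square feet; provides massage or bodywork services → Large Premises License required.

Commercial Registration, Compliance Authorization, Compliance Permit, Large Premises License, Trade Authorization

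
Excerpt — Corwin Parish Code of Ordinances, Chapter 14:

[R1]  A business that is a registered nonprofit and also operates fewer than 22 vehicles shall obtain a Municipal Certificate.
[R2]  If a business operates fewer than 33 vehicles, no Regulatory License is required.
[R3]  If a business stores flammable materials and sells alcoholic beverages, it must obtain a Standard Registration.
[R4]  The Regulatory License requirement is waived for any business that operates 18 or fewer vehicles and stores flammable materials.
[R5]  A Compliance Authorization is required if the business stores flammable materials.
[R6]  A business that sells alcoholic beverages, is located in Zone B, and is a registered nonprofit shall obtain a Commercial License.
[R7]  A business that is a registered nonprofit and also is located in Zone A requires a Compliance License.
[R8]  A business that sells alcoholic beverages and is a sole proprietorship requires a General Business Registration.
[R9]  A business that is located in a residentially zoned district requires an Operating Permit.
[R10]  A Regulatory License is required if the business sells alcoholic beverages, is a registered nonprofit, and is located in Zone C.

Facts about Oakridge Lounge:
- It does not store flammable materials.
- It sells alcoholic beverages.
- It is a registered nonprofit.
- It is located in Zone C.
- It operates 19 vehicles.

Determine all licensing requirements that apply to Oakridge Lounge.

[R1] is a registered nonprofit; vehicles 19 < 22 → Municipal Certificate required.
[R2] vehicles 19 < 33 → exempt from Regulatory License.
[R3] does not store flammable materials; sells alcoholic beverages → Standard Registration not required.
[R4] vehicles 19 > 18; does not store flammable materials → Regulatory License exemption does not apply.
[R5] does not store flammable materials → Compliance Authorization not required.
[R6] sells alcoholic beverages; is located in Zone C (not: is located in Zone B); is a registered nonprofit → Commercial License not required.
[R7] is a registered nonprofit; is located in Zone C (not: is located in Zone A) → Compliance License not required.
[R8] sells alcoholic beverages; is a registered nonprofit (not: is a sole proprietorship) → General Business Registration not required.
[R9] is located in Zone C (not: is located in a residentially zoned district) → Operating Permit not required.
[R10] sells alcoholic beverages; is a registered nonprofit; is located in Zone C → Regulatory License required.

Municipal Certificate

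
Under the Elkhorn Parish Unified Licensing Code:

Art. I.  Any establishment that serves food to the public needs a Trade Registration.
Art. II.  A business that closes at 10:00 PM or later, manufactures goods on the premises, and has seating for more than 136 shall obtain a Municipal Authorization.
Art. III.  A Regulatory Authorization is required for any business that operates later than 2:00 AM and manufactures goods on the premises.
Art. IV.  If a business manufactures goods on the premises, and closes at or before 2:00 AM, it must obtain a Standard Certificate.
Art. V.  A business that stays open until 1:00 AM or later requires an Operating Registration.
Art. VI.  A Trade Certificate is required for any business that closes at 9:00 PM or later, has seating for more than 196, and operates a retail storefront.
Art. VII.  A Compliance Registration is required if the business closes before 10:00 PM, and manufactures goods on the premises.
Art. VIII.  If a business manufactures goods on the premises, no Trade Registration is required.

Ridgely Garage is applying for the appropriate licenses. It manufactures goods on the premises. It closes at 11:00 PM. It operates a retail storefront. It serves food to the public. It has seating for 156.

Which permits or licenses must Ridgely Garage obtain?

Art. I. serves food to the public → Trade Registration required.
Art. II. closes 11:00 PM, after 10:00 PM; manufactures goods on the premises; seating 156 > 136 → Municipal Authorization required.
Art. III. closes 11:00 PM, at/before 2:00 AM; manufactures goods on the premises → Regulatory Authorization not required.
Art. IV. manufactures goods on the premises; closes 11:00 PM, at/before 2:00 AM → Standard Certificate required.
Art. V. closes 11:00 PM, at/before 1:00 AM → Operating Registration not required.
Art. VI. closes 11:00 PM, after 9:00 PM; seating 156 ≤ 196; operates a retail storefront → Trade Certificate not required.
Art. VII. closes 11:00 PM, after 10:00 PM; manufactures goods on the premises → Compliance Registration not required.
Art. VIII. manufactures goods on the premises → exempt from Trade Registration.

Municipal Authorization, Standard Certificate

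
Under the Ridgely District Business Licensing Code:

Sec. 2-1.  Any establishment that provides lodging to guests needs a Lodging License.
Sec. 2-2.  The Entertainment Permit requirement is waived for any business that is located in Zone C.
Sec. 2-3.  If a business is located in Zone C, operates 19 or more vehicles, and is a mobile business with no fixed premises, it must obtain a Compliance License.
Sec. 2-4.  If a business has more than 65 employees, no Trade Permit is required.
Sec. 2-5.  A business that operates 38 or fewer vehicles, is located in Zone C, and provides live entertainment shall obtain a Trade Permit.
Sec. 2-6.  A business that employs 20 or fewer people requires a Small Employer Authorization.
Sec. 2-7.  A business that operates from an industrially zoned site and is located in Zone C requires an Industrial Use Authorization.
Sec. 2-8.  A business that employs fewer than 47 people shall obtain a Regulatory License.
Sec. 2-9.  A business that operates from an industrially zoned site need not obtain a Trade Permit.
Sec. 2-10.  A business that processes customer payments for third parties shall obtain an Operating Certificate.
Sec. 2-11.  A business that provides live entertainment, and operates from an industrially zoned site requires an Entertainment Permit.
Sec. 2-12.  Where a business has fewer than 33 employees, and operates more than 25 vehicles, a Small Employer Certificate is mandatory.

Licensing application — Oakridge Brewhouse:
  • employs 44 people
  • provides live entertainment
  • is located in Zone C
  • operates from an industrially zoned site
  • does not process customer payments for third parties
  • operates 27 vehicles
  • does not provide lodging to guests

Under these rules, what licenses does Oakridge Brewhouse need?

Sec. 2-1. does not provide lodging to guests → Lodging License not required.
Sec. 2-2. is located in Zone C → exempt from Entertainment Permit.
Sec. 2-3. is located in Zone C; vehicles 27 ≥ 19; operates from an industrially zoned site (not: is a mobile business with no fixed premises) → Compliance License not required.
Sec. 2-4. employees 44 ≤ 65 → Trade Permit exemption does not apply.
Sec. 2-5. vehicles 27 ≤ 38; is located in Zone C; provides live entertainment → Trade Permit required.
Sec. 2-6. employees 44 > 20 → Small Employer Authorization not required.
Sec. 2-7. operates from an industrially zoned site; is located in Zone C → Industrial Use Authorization required.
Sec. 2-8. employees 44 < 47 → Regulatory License required.
Sec. 2-9. operates from an industrially zoned site → exempt from Trade Permit.
Sec. 2-10. does not process customer payments for third parties → Operating Certificate not required.
Sec. 2-11. provides live entertainment; operates from an industrially zoned site → Entertainment Permit required.
Sec. 2-12. employees 44 ≥ 33; vehicles 27 > 25 → Small Employer Certificate not required.

Industrial Use Authorization, Regulatory License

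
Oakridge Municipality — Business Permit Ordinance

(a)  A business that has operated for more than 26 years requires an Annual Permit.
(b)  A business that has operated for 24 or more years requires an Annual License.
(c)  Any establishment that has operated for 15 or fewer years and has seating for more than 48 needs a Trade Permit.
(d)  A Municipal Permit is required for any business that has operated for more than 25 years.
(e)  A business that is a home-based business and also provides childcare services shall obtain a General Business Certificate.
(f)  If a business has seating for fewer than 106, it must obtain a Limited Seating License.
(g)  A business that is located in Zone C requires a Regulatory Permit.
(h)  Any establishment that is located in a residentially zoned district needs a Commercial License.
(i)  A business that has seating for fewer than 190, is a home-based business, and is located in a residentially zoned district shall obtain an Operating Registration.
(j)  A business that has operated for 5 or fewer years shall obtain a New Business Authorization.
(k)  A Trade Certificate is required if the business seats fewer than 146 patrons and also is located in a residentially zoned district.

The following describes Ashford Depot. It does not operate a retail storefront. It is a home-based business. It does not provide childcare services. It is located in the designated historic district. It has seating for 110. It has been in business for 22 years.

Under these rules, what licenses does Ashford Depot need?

(a) years in business 22 ≤ 26 → Annual Permit not required.
(b) years in business 22 < 24 → Annual License not required.
(c) years in business 22 > 15; seating 110 > 48 → Trade Permit not required.
(d) years in business 22 ≤ 25 → Municipal Permit not required.
(e) is a home-based business; does not provide childcare services → General Business Certificate not required.
(f) seating 110 ≥ 106 → Limited Seating License not required.
(g) is located in the designated historic district (not: is located in Zone C) → Regulatory Permit not required.
(h) is located in the designated historic district (not: is located in a residentially zoned district) → Commercial License not required.
(i) seating 110 < 190; is a home-based business; is located in the designated historic district (not: is located in a residentially zoned district) → Operating Registration not required.
(j) years in business 22 > 5 → New Business Authorization not required.
(k) seating 110 < 146; is located in the designated historic district (not: is located in a residentially zoned district) → Trade Certificate not required.

None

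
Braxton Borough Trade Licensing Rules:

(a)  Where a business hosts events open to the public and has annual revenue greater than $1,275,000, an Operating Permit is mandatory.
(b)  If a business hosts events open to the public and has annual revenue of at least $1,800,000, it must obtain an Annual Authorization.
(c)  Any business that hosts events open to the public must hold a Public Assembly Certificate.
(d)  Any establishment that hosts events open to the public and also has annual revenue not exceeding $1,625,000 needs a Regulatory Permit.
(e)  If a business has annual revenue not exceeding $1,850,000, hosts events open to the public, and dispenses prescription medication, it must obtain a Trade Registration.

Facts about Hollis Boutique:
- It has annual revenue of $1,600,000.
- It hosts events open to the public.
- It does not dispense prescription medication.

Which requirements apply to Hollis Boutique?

(a) hosts events open to the public; revenue $1,600,000 > $1,275,000 → Operating Permit required.
(b) hosts events open to the public; revenue $1,600,000 < $1,800,000 → Annual Authorization not required.
(c) hosts events open to the public → Public Assembly Certificate required.
(d) hosts events open to the public; revenue $1,600,000 ≤ $1,625,000 → Regulatory Permit required.
(e) revenue $1,600,000 ≤ $1,850,000; hosts events open to the public; does not dispense prescription medication → Trade Registration not required.

Operating Permit, Public Assembly Certificate, Regulatory Permit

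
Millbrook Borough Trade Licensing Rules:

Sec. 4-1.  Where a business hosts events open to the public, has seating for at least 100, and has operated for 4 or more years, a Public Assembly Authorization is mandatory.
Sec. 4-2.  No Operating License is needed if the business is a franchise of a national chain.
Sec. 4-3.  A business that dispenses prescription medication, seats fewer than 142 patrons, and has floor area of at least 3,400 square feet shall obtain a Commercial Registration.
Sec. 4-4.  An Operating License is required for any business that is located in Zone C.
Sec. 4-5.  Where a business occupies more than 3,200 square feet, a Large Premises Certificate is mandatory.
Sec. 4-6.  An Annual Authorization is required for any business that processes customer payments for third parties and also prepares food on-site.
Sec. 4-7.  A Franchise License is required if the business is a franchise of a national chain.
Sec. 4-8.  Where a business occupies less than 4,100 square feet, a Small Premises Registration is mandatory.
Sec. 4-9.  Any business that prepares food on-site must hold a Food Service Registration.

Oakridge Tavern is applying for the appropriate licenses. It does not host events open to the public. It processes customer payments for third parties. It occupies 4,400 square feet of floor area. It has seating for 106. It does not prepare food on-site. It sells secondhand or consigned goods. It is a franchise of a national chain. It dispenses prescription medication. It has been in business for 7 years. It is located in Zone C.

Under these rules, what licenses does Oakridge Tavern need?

Commercial Registration, Franchise License, Large Premises Certificate

Sec. 4-1. does not host events open to the public; seating 106 ≥ 100; years in business 7 ≥ 4 → Public Assembly Authorization not required.
Sec. 4-2. is a franchise of a national chain → exempt from Operating License.
Sec. 4-3. dispenses prescription medication; seating 106 < 142; floor area 4,400 square feet ≥ 3,400 square feet → Commercial Registration required.
Sec. 4-4. is located in Zone C → Operating License required.
Sec. 4-5. floor area 4,400 square feet > 3,200 square feet → Large Premises Certificate required.
Sec. 4-6. processes customer payments for third parties; does not prepare food on-site → Annual Authorization not required.
Sec. 4-7. is a franchise of a national chain → Franchise License required.
Sec. 4-8. floor area 4,400 square feet ≥ 4,100 square feet → Small Premises Registration not required.
Sec. 4-9. does not prepare food on-site → Food Service Registration not required.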